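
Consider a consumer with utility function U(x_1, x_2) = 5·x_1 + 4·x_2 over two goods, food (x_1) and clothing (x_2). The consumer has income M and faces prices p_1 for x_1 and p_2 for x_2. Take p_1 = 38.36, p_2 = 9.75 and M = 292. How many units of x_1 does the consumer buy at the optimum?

x_1* = 0

Linear utility — the consumer picks whichever good has higher MU/price: 5/38.36 = 0.1303 vs 4/9.75 = 0.4103.
x_2 gives more utility per dollar, so spend all income on x_2: x_2* = M/p_2, x_1* = 0.
Numerically: x_1* = 0, x_2* = 29.9487.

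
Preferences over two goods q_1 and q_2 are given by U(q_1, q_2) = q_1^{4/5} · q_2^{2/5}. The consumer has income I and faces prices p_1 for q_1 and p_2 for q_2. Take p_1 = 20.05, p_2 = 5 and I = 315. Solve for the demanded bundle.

q_1* = 10.4738, q_2* = 21

Demand: q_1*(p_1,p_2,I) = 2/3·I/p_1 and q_2* = 1/3·I/p_2.
At p_1=20.05, p_2=5, I=315: q_1* = 2/3·315/20.05 = 10.4738, q_2* = 21.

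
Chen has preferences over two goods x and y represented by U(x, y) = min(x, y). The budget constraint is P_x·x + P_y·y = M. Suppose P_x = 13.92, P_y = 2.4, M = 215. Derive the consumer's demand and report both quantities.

With perfect complements, no substitution: consume in ratio x:y = 1:1.
Budget: P_x·x + P_y·x = M, so (P_x + P_y)·x = M.
Demand: x*(P_x,P_y,M) = M/(P_x + P_y), y* = M/(P_x + P_y).
Here 13.92 + 2.4 = 16.32, giving x* = 13.174 and y* = 13.174.

x* = 13.174, y* = 13.174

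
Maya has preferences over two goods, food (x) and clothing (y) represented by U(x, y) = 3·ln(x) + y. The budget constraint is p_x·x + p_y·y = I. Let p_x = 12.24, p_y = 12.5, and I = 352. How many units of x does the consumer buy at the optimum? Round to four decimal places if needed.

MU_x = 3/x, MU_y = 1. Tangency: 3/x = p_x/p_y.
So x*(p_x,p_y) = 3·p_y/p_x, independent of income; and y* = (I − 3·p_y)/p_y.
At the given prices: x* = 3·12.5/12.24 = 3.0637.

x* = 3.0637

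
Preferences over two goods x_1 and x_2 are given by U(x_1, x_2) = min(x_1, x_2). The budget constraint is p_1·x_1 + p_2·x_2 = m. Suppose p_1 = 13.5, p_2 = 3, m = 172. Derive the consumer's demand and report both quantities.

With perfect complements, no substitution: consume in ratio x_1:x_2 = 1:1.
Budget: p_1·x_1 + p_2·x_1 = m, so (p_1 + p_2)·x_1 = m.
Demand: x_1*(p_1,p_2,m) = m/(p_1 + p_2), x_2* = m/(p_1 + p_2).
Here 13.5 + 3 = 16.5, giving x_1* = 10.4242 and x_2* = 10.4242.

x_1* = 10.4242, x_2* = 10.4242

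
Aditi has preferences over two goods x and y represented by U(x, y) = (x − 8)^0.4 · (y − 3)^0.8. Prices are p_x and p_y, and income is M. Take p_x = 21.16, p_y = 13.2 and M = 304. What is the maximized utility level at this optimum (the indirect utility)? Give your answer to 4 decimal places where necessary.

Substituting into the budget: x* = 8 + 1/3·(M − 8·p_x − 3·p_y)/p_x, and y* = 3 + 2/3·(…)/p_y.
Discretionary income = 304 − 8·21.16 − 3·13.2 = 95.12; x* = 8 + 1/3·95.12/21.16 = 9.4984; y* = 3 + 2/3·95.12/13.2 = 7.804.
Utility at the optimum: U(9.4984, 7.804) = 4.1261.

V = 4.1261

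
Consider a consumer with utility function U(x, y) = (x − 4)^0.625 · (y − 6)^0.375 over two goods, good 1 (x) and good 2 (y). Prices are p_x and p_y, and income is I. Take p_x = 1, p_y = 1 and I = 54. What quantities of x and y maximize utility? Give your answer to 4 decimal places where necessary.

Let x' = x−4, y' = y−6. MRS = (5/3)·y'/x' = p_x/p_y.
Substituting into the budget: x* = 4 + 0.625·(I − 4·p_x − 6·p_y)/p_x, and y* = 6 + 0.375·(…)/p_y.
Discretionary income = 54 − 4·1 − 6·1 = 44; x* = 4 + 0.625·44/1 = 31.5; y* = 6 + 0.375·44/1 = 22.5.

x* = 31.5, y* = 22.5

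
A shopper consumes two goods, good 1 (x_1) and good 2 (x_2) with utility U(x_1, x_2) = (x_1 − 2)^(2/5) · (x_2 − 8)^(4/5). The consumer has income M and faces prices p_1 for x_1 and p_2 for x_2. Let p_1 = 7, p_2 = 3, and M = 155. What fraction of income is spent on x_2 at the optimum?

share on x_2 = 0.6581

This is Cobb-Douglas in (x_1−2, x_2−8): tangency gives 0.4·p_2·(x_2−8) = 0.8·p_1·(x_1−2).
Substituting into the budget: x_1* = 2 + 1/3·(M − 2·p_1 − 8·p_2)/p_1, and x_2* = 8 + 2/3·(…)/p_2.
Discretionary income = 155 − 2·7 − 8·3 = 117; x_1* = 2 + 1/3·117/7 = 7.5714; x_2* = 8 + 2/3·117/3 = 34.
Expenditure on x_2: 3·34 = 102; share = 0.6581.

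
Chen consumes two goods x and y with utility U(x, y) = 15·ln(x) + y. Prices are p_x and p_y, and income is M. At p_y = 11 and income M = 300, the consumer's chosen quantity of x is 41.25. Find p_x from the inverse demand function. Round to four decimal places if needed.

MU_x = 15/x, MU_y = 1. Tangency: 15/x = p_x/p_y.
So x*(p_x,p_y) = 15·p_y/p_x, independent of income; and y* = (M − 15·p_y)/p_y.
Set x* = 41.25 in the demand function and solve for p_x: p_x = 4.

p_x = 4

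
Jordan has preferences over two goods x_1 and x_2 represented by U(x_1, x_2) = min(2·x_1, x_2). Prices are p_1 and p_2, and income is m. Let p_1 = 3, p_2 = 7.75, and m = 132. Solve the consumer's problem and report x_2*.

x_2* = 14.2703

With perfect complements, no substitution: consume in ratio x_1:x_2 = 1:2.
Budget: p_1·x_1 + p_2·2·x_1 = m, so (p_1 + 2·p_2)·x_1 = m.
Demand: x_1*(p_1,p_2,m) = m/(p_1 + 2·p_2), x_2* = 2·m/(p_1 + 2·p_2).
Here 3 + 2·7.75 = 18.5, giving x_2* = 14.2703.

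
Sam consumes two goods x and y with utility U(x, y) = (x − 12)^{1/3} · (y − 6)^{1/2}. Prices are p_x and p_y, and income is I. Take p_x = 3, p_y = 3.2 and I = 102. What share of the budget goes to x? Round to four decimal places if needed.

share on x = 0.5365

This is Cobb-Douglas in (x−12, y−6): tangency gives 1/3·p_y·(y−6) = 0.5·p_x·(x−12).
Substituting into the budget: x* = 12 + 0.4·(I − 12·p_x − 6·p_y)/p_x, and y* = 6 + 0.6·(…)/p_y.
Discretionary income = 102 − 12·3 − 6·3.2 = 46.8; x* = 12 + 0.4·46.8/3 = 18.24; y* = 6 + 0.6·46.8/3.2 = 14.775.
Expenditure on x: 3·18.24 = 54.72; share = 0.5365.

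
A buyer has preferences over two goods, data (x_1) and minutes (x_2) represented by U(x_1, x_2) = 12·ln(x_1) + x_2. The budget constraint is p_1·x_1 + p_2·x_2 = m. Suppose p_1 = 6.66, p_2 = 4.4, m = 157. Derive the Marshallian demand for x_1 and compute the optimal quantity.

MU_x_1 = 12/x_1, MU_x_2 = 1. Tangency: 12/x_1 = p_1/p_2.
So x_1*(p_1,p_2) = 12·p_2/p_1, independent of income; and x_2* = (m − 12·p_2)/p_2.
At the given prices: x_1* = 12·4.4/6.66 = 7.9279.

x_1* = 7.9279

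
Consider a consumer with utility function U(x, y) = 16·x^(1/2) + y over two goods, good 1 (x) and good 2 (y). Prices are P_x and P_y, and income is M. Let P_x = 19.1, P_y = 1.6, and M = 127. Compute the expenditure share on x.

MU_x = 8/√x, MU_y = 1. Tangency: 8/√x = P_x/P_y.
Solve: √x = 8·P_y/P_x, so x*(P_x,P_y) = (8·P_y/P_x)², and y* = (M − P_x·x*)/P_y.
Plugging in: x* = (8·1.6/19.1)² = 0.4491, y* = 74.0137.
Expenditure on x: 19.1·0.4491 = 8.578; share = 0.0675.

share on x = 0.0675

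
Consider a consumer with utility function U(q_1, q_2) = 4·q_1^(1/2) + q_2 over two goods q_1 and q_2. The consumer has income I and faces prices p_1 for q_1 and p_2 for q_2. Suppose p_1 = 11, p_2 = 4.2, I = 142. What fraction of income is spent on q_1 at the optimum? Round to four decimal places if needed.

Set MRS = p_1/p_2: 2·q_1^(−1/2) = p_1/p_2.
Thus q_1* = (2·p_2/p_1)² — independent of I — with the rest of income spent on q_2.
Plugging in: q_1* = (2·4.2/11)² = 0.5831, q_2* = 32.2823.
Expenditure on q_1: 11·0.5831 = 6.4145; share = 0.0452.

share on q_1 = 0.0452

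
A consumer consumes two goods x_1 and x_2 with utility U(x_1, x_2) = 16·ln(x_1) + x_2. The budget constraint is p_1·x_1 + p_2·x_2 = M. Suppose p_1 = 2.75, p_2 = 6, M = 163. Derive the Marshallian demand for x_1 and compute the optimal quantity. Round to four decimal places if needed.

Set MRS = p_1/p_2: (16/x_1)/1 = p_1/p_2.
So x_1*(p_1,p_2) = 16·p_2/p_1, independent of income; and x_2* = (M − 16·p_2)/p_2.
At the given prices: x_1* = 16·6/2.75 = 34.9091.

x_1* = 34.9091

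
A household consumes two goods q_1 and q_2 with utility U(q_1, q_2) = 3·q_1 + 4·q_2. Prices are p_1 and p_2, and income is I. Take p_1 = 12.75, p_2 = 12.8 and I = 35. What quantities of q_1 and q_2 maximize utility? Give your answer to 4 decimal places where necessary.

Linear utility — the consumer picks whichever good has higher MU/price: 3/12.75 = 0.2353 vs 4/12.8 = 0.3125.
q_2 gives more utility per dollar, so spend all income on q_2: q_2* = I/p_2, q_1* = 0.
Numerically: q_1* = 0, q_2* = 2.7344.

q_1* = 0, q_2* = 2.7344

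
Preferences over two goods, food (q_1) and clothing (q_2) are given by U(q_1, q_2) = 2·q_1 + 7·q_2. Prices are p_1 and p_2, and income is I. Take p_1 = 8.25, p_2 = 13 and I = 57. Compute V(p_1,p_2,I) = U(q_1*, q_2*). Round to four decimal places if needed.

V = 30.6923

Linear utility — the consumer picks whichever good has higher MU/price: 2/8.25 = 0.2424 vs 7/13 = 0.5385.
q_2 gives more utility per dollar, so spend all income on q_2: q_2* = I/p_2, q_1* = 0.
Numerically: q_1* = 0, q_2* = 4.3846.
Utility at the optimum: U(0, 4.3846) = 30.6923.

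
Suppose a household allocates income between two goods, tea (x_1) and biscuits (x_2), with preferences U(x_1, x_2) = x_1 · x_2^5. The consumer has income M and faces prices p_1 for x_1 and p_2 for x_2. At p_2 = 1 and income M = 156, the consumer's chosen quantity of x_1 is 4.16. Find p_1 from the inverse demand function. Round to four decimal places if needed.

p_1 = 6.25

The MRS is (1/5)·x_2/x_1. Set MRS = p_1/p_2.
So p_2·x_2 = 5·p_1·x_1; combined with the budget, a share 1/6 of income goes to x_1.
Demand: x_1*(p_1,p_2,M) = 1/6·M/p_1 and x_2* = 5/6·M/p_2.
Set x_1* = 4.16 in the demand function and solve for p_1: p_1 = 6.25.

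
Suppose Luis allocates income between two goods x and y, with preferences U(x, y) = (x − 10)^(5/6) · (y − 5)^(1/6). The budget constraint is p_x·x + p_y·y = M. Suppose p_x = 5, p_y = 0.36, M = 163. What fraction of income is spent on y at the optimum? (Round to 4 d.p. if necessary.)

MRS = 5·(y−5)/(x−10). Tangency with p_x/p_y gives y−5 = (1/5)·(p_x/p_y)·(x−10).
After buying the subsistence bundle (10, 5), a share 5/6 of the remaining income goes to x: x* = 10 + 5/6·(M − 10p_x − 5p_y)/p_x.
Discretionary income = 163 − 10·5 − 5·0.36 = 111.2; x* = 10 + 5/6·111.2/5 = 28.5333; y* = 5 + 1/6·111.2/0.36 = 56.4815.
Expenditure on y: 0.36·56.4815 = 20.3333; share = 0.1247.

share on y = 0.1247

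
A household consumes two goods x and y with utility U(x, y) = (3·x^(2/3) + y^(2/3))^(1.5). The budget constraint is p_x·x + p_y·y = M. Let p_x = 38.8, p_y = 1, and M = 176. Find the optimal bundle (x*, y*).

x* = 0.0799, y* = 172.8991

From the CES first-order condition, 3·(y/x)^(1/3) = p_x/p_y.
Solve for the ratio: y/x = [(1/3)·p_x/p_y]^(3).
With the ratio pinned down, the budget gives x* = M/(p_x + p_y·(y/x)) and y* = (y/x)·x*.
Numerically y/x = 2163.373037, so x* = 176/(38.8 + 1·2163.373037) = 0.0799 and y* = 2163.373037·0.0799 = 172.8991.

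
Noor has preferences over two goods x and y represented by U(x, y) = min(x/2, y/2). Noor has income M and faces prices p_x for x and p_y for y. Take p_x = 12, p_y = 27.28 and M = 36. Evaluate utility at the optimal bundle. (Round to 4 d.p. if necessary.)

V = 0.4582

With perfect complements, no substitution: consume in ratio x:y = 2:2.
Budget: p_x·x + p_y·x = M, so (2·p_x + 2·p_y)·x = 2·M.
Demand: x*(p_x,p_y,M) = 2·M/(2·p_x + 2·p_y), y* = 2·M/(2·p_x + 2·p_y).
Here 2·12 + 2·27.28 = 78.56, giving x* = 0.9165 and y* = 0.9165.
Utility at the optimum: U(0.9165, 0.9165) = 0.4582.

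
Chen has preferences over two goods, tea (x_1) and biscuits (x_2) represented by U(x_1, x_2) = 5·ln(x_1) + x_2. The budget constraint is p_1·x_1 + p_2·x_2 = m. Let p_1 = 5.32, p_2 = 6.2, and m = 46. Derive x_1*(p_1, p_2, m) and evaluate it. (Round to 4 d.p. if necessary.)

x_1* = 5.8271

At the given prices: x_1* = 5·6.2/5.32 = 5.8271.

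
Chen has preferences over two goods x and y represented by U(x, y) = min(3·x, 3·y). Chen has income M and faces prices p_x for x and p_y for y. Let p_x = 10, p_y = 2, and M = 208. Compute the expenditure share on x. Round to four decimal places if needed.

Leontief preferences: the optimum is at the kink where x/3 = y/3, i.e. y = x.
Budget: p_x·x + p_y·x = M, so (3·p_x + 3·p_y)·x = 3·M.
Demand: x*(p_x,p_y,M) = 3·M/(3·p_x + 3·p_y), y* = 3·M/(3·p_x + 3·p_y).
Here 3·10 + 3·2 = 36, giving x* = 17.3333 and y* = 17.3333.
Expenditure on x: 10·17.3333 = 173.3333; share = 0.8333.

share on x = 0.8333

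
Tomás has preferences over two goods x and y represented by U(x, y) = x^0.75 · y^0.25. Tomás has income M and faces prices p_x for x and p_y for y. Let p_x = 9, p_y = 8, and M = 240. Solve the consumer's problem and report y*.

y* = 7.5

Tangency: MRS = 3·y/x = p_x/p_y.
So 0.75·p_y·y = 0.25·p_x·x; combined with the budget, a share 0.75 of income goes to x.
Demand: x*(p_x,p_y,M) = 0.75·M/p_x and y* = 0.25·M/p_y.
At p_x=9, p_y=8, M=240: y* = 0.25·240/8 = 7.5.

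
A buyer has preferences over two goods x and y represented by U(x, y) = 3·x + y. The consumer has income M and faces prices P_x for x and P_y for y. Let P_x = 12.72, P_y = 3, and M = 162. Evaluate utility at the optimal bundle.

V = 54

Linear utility — the consumer picks whichever good has higher MU/price: 3/12.72 = 0.2358 vs 1/3 = 0.3333.
y gives more utility per dollar, so spend all income on y: y* = M/P_y, x* = 0.
Numerically: x* = 0, y* = 54.
Utility at the optimum: U(0, 54) = 54.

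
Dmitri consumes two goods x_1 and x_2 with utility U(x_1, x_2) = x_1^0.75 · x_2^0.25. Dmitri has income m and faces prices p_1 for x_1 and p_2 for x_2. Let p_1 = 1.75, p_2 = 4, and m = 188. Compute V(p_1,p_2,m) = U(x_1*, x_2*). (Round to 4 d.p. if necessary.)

Demand: x_1*(p_1,p_2,m) = 0.75·m/p_1 and x_2* = 0.25·m/p_2.
At p_1=1.75, p_2=4, m=188: x_1* = 0.75·188/1.75 = 80.5714, x_2* = 11.75.
Utility at the optimum: U(80.5714, 11.75) = 49.7904.

V = 49.7904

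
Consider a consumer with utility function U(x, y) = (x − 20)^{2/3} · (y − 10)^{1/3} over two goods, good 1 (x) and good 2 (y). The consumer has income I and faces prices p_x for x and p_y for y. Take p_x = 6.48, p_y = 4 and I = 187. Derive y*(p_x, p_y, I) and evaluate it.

y* = 11.45

Let x' = x−20, y' = y−10. MRS = 2·y'/x' = p_x/p_y.
Substituting into the budget: x* = 20 + 2/3·(I − 20·p_x − 10·p_y)/p_x, and y* = 10 + 1/3·(…)/p_y.
Discretionary income = 187 − 20·6.48 − 10·4 = 17.4; y* = 10 + 1/3·17.4/4 = 11.45.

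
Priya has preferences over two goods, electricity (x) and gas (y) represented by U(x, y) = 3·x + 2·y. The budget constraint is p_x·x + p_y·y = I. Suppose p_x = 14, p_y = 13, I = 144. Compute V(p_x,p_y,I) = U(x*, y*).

x gives more utility per dollar, so spend all income on x: x* = I/p_x, y* = 0.
Numerically: x* = 10.2857, y* = 0.
Utility at the optimum: U(10.2857, 0) = 30.8571.

V = 30.8571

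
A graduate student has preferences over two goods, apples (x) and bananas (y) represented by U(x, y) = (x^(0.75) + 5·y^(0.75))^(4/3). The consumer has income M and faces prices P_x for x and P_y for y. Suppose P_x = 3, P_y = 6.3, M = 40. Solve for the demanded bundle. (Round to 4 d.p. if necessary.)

x* = 0.1947, y* = 6.2565

MU_x ∝ x^(-0.25), MU_y ∝ 5·y^(-0.25), so MRS = (1/5)·(y/x)^(0.25) = P_x/P_y.
Hence y/x = (5·P_x/P_y)^(1/(0.25)), i.e. raised to the 4 power.
With the ratio pinned down, the budget gives x* = M/(P_x + P_y·(y/x)) and y* = (y/x)·x*.
Numerically y/x = 32.136815, so x* = 40/(3 + 6.3·32.136815) = 0.1947 and y* = 32.136815·0.1947 = 6.2565.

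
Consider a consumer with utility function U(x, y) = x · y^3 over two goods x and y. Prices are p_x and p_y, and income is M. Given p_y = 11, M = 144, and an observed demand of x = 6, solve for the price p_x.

MU_x/MU_y = (y)/(3·x); tangency sets this equal to p_x/p_y.
So p_y·y = 3·p_x·x; combined with the budget, a share 0.25 of income goes to x.
Demand: x*(p_x,p_y,M) = 0.25·M/p_x and y* = 0.75·M/p_y.
Set x* = 6 in the demand function and solve for p_x: p_x = 6.

p_x = 6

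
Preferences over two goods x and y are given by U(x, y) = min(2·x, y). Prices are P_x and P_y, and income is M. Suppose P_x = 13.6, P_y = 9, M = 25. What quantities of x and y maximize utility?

x* = 0.7911, y* = 1.5823

Demand: x*(P_x,P_y,M) = M/(P_x + 2·P_y), y* = 2·M/(P_x + 2·P_y).
Here 13.6 + 2·9 = 31.6, giving x* = 0.7911 and y* = 1.5823.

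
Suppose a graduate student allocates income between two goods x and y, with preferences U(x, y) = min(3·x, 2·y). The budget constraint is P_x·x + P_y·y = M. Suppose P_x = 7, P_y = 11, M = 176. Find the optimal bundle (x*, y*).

Demand: x*(P_x,P_y,M) = 2·M/(2·P_x + 3·P_y), y* = 3·M/(2·P_x + 3·P_y).
Here 2·7 + 3·11 = 47, giving x* = 7.4894 and y* = 11.234.

x* = 7.4894, y* = 11.234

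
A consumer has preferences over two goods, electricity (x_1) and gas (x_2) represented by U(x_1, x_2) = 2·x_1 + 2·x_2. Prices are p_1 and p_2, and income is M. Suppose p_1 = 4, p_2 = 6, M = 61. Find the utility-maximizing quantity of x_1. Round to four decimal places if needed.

x_1* = 15.25

Perfect substitutes: compare marginal utility per dollar. 2/p_1 vs 2/p_2 → 0.5 vs 0.3333.
x_1 gives more utility per dollar, so spend all income on x_1: x_1* = M/p_1, x_2* = 0.
Numerically: x_1* = 15.25, x_2* = 0.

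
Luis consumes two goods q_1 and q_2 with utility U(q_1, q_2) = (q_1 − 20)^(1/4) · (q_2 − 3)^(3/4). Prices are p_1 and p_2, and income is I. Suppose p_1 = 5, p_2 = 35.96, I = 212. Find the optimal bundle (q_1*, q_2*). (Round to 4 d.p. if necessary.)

q_1* = 20.206, q_2* = 3.0859

MRS = (1/3)·(q_2−3)/(q_1−20). Tangency with p_1/p_2 gives q_2−3 = 3·(p_1/p_2)·(q_1−20).
After buying the subsistence bundle (20, 3), a share 0.25 of the remaining income goes to q_1: q_1* = 20 + 0.25·(I − 20p_1 − 3p_2)/p_1.
Discretionary income = 212 − 20·5 − 3·35.96 = 4.12; q_1* = 20 + 0.25·4.12/5 = 20.206; q_2* = 3 + 0.75·4.12/35.96 = 3.0859.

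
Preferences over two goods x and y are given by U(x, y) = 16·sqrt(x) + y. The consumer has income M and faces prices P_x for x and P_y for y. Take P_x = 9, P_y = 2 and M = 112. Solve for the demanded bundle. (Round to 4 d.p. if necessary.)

MU_x = 8/√x, MU_y = 1. Tangency: 8/√x = P_x/P_y.
Thus x* = (8·P_y/P_x)² — independent of M — with the rest of income spent on y.
Plugging in: x* = (8·2/9)² = 3.1605, y* = 41.7778.

x* = 3.1605, y* = 41.7778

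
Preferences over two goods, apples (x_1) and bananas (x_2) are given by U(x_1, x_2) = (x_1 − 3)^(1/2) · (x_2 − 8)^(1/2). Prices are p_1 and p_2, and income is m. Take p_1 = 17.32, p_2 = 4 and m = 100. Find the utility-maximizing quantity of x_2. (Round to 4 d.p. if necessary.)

x_2* = 10.005

MRS = (x_2−8)/(x_1−3). Tangency with p_1/p_2 gives x_2−8 = (p_1/p_2)·(x_1−3).
After buying the subsistence bundle (3, 8), a share 0.5 of the remaining income goes to x_1: x_1* = 3 + 0.5·(m − 3p_1 − 8p_2)/p_1.
Discretionary income = 100 − 3·17.32 − 8·4 = 16.04; x_2* = 8 + 0.5·16.04/4 = 10.005.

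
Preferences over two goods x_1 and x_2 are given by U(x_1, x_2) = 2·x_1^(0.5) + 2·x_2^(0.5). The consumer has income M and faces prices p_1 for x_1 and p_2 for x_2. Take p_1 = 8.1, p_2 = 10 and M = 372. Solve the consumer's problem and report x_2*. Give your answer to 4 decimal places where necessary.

x_2* = 16.6475

From the CES first-order condition, (x_2/x_1)^(0.5) = p_1/p_2.
Hence x_2/x_1 = (p_1/p_2)^(1/(0.5)), i.e. raised to the 2 power.
Substitute x_2 = (x_2/x_1)·x_1 into the budget: x_1* = M/(p_1 + p_2·(x_2/x_1)).
Numerically x_2/x_1 = 0.6561, so x_1* = 372/(8.1 + 10·0.6561) = 25.3734 and x_2* = 0.6561·25.3734 = 16.6475.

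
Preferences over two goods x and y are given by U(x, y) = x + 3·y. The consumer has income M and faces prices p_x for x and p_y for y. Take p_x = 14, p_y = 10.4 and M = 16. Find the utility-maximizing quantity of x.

Numerically: x* = 0, y* = 1.5385.

x* = 0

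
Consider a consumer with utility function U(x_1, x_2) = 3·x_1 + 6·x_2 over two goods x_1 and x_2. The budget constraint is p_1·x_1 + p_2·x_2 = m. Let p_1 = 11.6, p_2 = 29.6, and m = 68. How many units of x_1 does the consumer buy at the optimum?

Linear utility — the consumer picks whichever good has higher MU/price: 3/11.6 = 0.2586 vs 6/29.6 = 0.2027.
x_1 gives more utility per dollar, so spend all income on x_1: x_1* = m/p_1, x_2* = 0.
Numerically: x_1* = 5.8621, x_2* = 0.

x_1* = 5.8621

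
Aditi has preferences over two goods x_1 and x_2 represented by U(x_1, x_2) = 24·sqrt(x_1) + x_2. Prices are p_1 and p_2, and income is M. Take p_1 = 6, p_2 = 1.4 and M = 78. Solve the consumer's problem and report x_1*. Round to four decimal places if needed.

Set MRS = p_1/p_2: 12·x_1^(−1/2) = p_1/p_2.
Solve: √x_1 = 12·p_2/p_1, so x_1*(p_1,p_2) = (12·p_2/p_1)², and x_2* = (M − p_1·x_1*)/p_2.
Plugging in: x_1* = (12·1.4/6)² = 7.84.

x_1* = 7.84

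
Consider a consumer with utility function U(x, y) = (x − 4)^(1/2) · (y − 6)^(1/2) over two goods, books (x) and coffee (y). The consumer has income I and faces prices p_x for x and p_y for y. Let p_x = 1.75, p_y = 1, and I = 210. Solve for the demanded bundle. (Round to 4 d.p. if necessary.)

MRS = (y−6)/(x−4). Tangency with p_x/p_y gives y−6 = (p_x/p_y)·(x−4).
Substituting into the budget: x* = 4 + 0.5·(I − 4·p_x − 6·p_y)/p_x, and y* = 6 + 0.5·(…)/p_y.
Discretionary income = 210 − 4·1.75 − 6·1 = 197; x* = 4 + 0.5·197/1.75 = 60.2857; y* = 6 + 0.5·197/1 = 104.5.

x* = 60.2857, y* = 104.5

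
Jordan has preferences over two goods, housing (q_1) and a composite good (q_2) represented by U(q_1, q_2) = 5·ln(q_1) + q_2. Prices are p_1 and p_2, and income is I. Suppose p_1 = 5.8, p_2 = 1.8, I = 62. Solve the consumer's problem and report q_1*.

MU_q_1 = 5/q_1, MU_q_2 = 1. Tangency: 5/q_1 = p_1/p_2.
So q_1*(p_1,p_2) = 5·p_2/p_1, independent of income; and q_2* = (I − 5·p_2)/p_2.
At the given prices: q_1* = 5·1.8/5.8 = 1.5517.

q_1* = 1.5517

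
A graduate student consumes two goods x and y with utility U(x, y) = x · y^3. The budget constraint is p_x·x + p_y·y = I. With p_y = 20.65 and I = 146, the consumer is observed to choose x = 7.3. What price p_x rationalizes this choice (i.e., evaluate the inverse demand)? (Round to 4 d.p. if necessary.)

p_x = 5

The MRS is (1/3)·y/x. Set MRS = p_x/p_y.
Rearranging, p_y·y = 3·p_x·x. Substituting into the budget gives p_x·x·(1 + 3) = I.
Demand: x*(p_x,p_y,I) = 0.25·I/p_x and y* = 0.75·I/p_y.
Set x* = 7.3 in the demand function and solve for p_x: p_x = 5.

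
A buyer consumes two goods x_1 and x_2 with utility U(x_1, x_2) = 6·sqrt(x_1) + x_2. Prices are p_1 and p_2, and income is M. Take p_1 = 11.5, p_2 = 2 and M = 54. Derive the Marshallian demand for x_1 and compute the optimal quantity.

x_1* = 0.2722

Set MRS = p_1/p_2: 3·x_1^(−1/2) = p_1/p_2.
Thus x_1* = (3·p_2/p_1)² — independent of M — with the rest of income spent on x_2.
Plugging in: x_1* = (3·2/11.5)² = 0.2722.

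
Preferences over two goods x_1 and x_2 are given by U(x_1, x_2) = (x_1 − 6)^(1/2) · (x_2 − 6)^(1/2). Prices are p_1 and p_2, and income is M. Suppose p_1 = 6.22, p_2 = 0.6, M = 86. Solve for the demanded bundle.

x_1* = 9.6238, x_2* = 43.5667

This is Cobb-Douglas in (x_1−6, x_2−6): tangency gives 0.5·p_2·(x_2−6) = 0.5·p_1·(x_1−6).
Substituting into the budget: x_1* = 6 + 0.5·(M − 6·p_1 − 6·p_2)/p_1, and x_2* = 6 + 0.5·(…)/p_2.
Discretionary income = 86 − 6·6.22 − 6·0.6 = 45.08; x_1* = 6 + 0.5·45.08/6.22 = 9.6238; x_2* = 6 + 0.5·45.08/0.6 = 43.5667.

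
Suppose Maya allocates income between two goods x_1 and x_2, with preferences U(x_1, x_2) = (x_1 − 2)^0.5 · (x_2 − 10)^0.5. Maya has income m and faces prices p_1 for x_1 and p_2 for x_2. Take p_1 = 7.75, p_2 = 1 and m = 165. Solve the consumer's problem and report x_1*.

After buying the subsistence bundle (2, 10), a share 0.5 of the remaining income goes to x_1: x_1* = 2 + 0.5·(m − 2p_1 − 10p_2)/p_1.
Discretionary income = 165 − 2·7.75 − 10·1 = 139.5; x_1* = 2 + 0.5·139.5/7.75 = 11.

x_1* = 11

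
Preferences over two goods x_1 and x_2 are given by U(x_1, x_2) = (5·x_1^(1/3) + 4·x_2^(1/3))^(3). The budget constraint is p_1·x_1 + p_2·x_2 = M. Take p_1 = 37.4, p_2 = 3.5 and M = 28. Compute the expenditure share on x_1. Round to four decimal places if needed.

share on x_1 = 0.2995

Numerically x_2/x_1 = 24.994262, so x_1* = 28/(37.4 + 3.5·24.994262) = 0.2242 and x_2* = 24.994262·0.2242 = 5.6041.
Expenditure on x_1: 37.4·0.2242 = 8.3857; share = 0.2995.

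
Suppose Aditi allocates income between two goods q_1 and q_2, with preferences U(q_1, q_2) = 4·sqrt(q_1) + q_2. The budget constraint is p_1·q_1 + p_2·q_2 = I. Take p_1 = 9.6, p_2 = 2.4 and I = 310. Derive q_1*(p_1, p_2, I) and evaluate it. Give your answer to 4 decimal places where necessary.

q_1* = 0.25

Set MRS = p_1/p_2: 2·q_1^(−1/2) = p_1/p_2.
Thus q_1* = (2·p_2/p_1)² — independent of I — with the rest of income spent on q_2.
Plugging in: q_1* = (2·2.4/9.6)² = 0.25.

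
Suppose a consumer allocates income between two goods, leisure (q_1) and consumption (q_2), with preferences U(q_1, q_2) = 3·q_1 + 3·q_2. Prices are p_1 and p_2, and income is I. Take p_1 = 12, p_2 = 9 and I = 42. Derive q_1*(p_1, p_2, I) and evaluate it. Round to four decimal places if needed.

Linear utility — the consumer picks whichever good has higher MU/price: 3/12 = 0.25 vs 3/9 = 0.3333.
q_2 gives more utility per dollar, so spend all income on q_2: q_2* = I/p_2, q_1* = 0.
Numerically: q_1* = 0, q_2* = 4.6667.

q_1* = 0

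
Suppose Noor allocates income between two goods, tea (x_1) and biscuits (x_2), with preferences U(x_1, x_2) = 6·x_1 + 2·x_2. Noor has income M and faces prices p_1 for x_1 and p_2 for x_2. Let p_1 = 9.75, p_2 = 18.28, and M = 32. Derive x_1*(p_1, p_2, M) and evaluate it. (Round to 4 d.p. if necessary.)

Numerically: x_1* = 3.2821, x_2* = 0.

x_1* = 3.2821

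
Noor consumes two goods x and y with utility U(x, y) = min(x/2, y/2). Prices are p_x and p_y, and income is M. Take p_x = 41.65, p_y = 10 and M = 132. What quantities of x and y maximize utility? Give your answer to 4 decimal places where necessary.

x* = 2.5557, y* = 2.5557

With perfect complements, no substitution: consume in ratio x:y = 2:2.
Budget: p_x·x + p_y·x = M, so (2·p_x + 2·p_y)·x = 2·M.
Demand: x*(p_x,p_y,M) = 2·M/(2·p_x + 2·p_y), y* = 2·M/(2·p_x + 2·p_y).
Here 2·41.65 + 2·10 = 103.3, giving x* = 2.5557 and y* = 2.5557.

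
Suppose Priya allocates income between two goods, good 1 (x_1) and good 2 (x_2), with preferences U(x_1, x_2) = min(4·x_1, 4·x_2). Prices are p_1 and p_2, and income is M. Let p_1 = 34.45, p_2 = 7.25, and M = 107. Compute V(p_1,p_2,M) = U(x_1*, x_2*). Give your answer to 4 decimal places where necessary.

Demand: x_1*(p_1,p_2,M) = 4·M/(4·p_1 + 4·p_2), x_2* = 4·M/(4·p_1 + 4·p_2).
Here 4·34.45 + 4·7.25 = 166.8, giving x_1* = 2.5659 and x_2* = 2.5659.
Utility at the optimum: U(2.5659, 2.5659) = 10.2638.

V = 10.2638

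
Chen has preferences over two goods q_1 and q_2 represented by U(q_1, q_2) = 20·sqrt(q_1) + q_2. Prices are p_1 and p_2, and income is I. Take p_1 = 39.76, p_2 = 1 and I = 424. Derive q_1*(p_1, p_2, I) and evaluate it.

Set MRS = p_1/p_2: 10·q_1^(−1/2) = p_1/p_2.
Solve: √q_1 = 10·p_2/p_1, so q_1*(p_1,p_2) = (10·p_2/p_1)², and q_2* = (I − p_1·q_1*)/p_2.
Plugging in: q_1* = (10·1/39.76)² = 0.0633.

q_1* = 0.0633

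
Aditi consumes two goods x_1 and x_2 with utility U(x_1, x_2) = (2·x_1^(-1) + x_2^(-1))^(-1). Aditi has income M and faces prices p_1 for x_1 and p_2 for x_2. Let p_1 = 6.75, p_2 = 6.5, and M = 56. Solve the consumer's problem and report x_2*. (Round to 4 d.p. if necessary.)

With the ratio pinned down, the budget gives x_1* = M/(p_1 + p_2·(x_2/x_1)) and x_2* = (x_2/x_1)·x_1*.
Numerically x_2/x_1 = 0.720577, so x_1* = 56/(6.75 + 6.5·0.720577) = 4.8978 and x_2* = 0.720577·4.8978 = 3.5292.

x_2* = 3.5292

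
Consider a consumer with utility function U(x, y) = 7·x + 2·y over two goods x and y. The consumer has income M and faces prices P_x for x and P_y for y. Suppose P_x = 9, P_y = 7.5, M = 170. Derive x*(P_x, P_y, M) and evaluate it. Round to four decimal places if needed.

x* = 18.8889

Perfect substitutes: compare marginal utility per dollar. 7/P_x vs 2/P_y → 0.7778 vs 0.2667.
x gives more utility per dollar, so spend all income on x: x* = M/P_x, y* = 0.
Numerically: x* = 18.8889, y* = 0.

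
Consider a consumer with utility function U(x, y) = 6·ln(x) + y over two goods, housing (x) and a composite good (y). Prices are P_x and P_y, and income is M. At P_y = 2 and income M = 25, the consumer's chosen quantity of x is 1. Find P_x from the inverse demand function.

MU_x = 6/x, MU_y = 1. Tangency: 6/x = P_x/P_y.
So x*(P_x,P_y) = 6·P_y/P_x, independent of income; and y* = (M − 6·P_y)/P_y.
Set x* = 1 in the demand function and solve for P_x: P_x = 12.

P_x = 12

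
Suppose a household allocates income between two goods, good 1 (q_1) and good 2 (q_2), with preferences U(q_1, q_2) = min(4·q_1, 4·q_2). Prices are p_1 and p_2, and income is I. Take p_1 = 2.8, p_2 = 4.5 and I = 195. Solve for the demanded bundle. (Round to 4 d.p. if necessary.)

Leontief preferences: the optimum is at the kink where q_1/4 = q_2/4, i.e. q_2 = q_1.
Budget: p_1·q_1 + p_2·q_1 = I, so (4·p_1 + 4·p_2)·q_1 = 4·I.
Demand: q_1*(p_1,p_2,I) = 4·I/(4·p_1 + 4·p_2), q_2* = 4·I/(4·p_1 + 4·p_2).
Here 4·2.8 + 4·4.5 = 29.2, giving q_1* = 26.7123 and q_2* = 26.7123.

q_1* = 26.7123, q_2* = 26.7123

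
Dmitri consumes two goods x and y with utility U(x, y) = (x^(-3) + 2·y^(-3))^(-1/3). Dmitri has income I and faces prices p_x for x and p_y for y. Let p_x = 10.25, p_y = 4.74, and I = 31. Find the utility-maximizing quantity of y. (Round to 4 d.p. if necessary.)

y* = 2.6165

Substitute y = (y/x)·x into the budget: x* = I/(p_x + p_y·(y/x)).
Numerically y/x = 1.442095, so x* = 31/(10.25 + 4.74·1.442095) = 1.8144 and y* = 1.442095·1.8144 = 2.6165.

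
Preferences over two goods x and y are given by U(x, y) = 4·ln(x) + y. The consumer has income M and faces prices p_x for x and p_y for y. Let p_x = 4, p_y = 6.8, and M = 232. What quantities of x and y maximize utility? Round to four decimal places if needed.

x* = 6.8, y* = 30.1176

MU_x = 4/x, MU_y = 1. Tangency: 4/x = p_x/p_y.
So x*(p_x,p_y) = 4·p_y/p_x, independent of income; and y* = (M − 4·p_y)/p_y.
At the given prices: x* = 4·6.8/4 = 6.8, and y* = 30.1176.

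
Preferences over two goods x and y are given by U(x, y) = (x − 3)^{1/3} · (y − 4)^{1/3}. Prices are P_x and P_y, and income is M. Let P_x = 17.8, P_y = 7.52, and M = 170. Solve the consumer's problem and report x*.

x* = 5.4303

MRS = (y−4)/(x−3). Tangency with P_x/P_y gives y−4 = (P_x/P_y)·(x−3).
Substituting into the budget: x* = 3 + 0.5·(M − 3·P_x − 4·P_y)/P_x, and y* = 4 + 0.5·(…)/P_y.
Discretionary income = 170 − 3·17.8 − 4·7.52 = 86.52; x* = 3 + 0.5·86.52/17.8 = 5.4303.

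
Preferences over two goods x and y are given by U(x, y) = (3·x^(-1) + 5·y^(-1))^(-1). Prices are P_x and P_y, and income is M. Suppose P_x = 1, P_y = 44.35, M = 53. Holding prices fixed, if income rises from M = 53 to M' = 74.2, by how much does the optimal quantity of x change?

Δx* = 2.2089

Numerically y/x = 0.193855, so x* = 53/(1 + 44.35·0.193855) = 5.5223.
At M' = 74.2: x* = 7.7312. Change: 7.7312 − 5.5223 = 2.2089.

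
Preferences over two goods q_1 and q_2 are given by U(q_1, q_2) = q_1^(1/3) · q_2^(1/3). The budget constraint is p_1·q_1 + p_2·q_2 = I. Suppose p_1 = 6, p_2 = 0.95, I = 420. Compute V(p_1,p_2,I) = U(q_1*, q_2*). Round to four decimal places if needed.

V = 19.7783

MU_q_1/MU_q_2 = (1/3·q_2)/(1/3·q_1); tangency sets this equal to p_1/p_2.
So 1/3·p_2·q_2 = 1/3·p_1·q_1; combined with the budget, a share 0.5 of income goes to q_1.
Demand: q_1*(p_1,p_2,I) = 0.5·I/p_1 and q_2* = 0.5·I/p_2.
At p_1=6, p_2=0.95, I=420: q_1* = 0.5·420/6 = 35, q_2* = 221.0526.
Utility at the optimum: U(35, 221.0526) = 19.7783.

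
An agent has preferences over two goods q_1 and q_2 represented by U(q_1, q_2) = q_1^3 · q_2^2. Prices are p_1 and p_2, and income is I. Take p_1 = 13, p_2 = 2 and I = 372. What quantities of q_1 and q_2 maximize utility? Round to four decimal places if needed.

Tangency: MRS = (3/2)·q_2/q_1 = p_1/p_2.
Rearranging, p_2·q_2 = (2/3)·p_1·q_1. Substituting into the budget gives p_1·q_1·(1 + (2/3)) = I.
Demand: q_1*(p_1,p_2,I) = 0.6·I/p_1 and q_2* = 0.4·I/p_2.
At p_1=13, p_2=2, I=372: q_1* = 0.6·372/13 = 17.1692, q_2* = 74.4.

q_1* = 17.1692, q_2* = 74.4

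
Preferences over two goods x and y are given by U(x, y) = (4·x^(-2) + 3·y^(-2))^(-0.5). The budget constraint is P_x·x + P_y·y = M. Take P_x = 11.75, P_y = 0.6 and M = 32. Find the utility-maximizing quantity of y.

MU_x ∝ 4·x^(-3), MU_y ∝ 3·y^(-3), so MRS = (4/3)·(y/x)^(3) = P_x/P_y.
Solve for the ratio: y/x = [(3/4)·P_x/P_y]^(1/3).
Substitute y = (y/x)·x into the budget: x* = M/(P_x + P_y·(y/x)).
Numerically y/x = 2.448965, so x* = 32/(11.75 + 0.6·2.448965) = 2.4207 and y* = 2.448965·2.4207 = 5.9282.

y* = 5.9282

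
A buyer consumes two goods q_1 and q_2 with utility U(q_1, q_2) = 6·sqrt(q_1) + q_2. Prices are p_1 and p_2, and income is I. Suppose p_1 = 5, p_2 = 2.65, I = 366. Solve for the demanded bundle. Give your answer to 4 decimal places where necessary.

q_1* = 2.5281, q_2* = 133.3432

Set MRS = p_1/p_2: 3·q_1^(−1/2) = p_1/p_2.
Thus q_1* = (3·p_2/p_1)² — independent of I — with the rest of income spent on q_2.
Plugging in: q_1* = (3·2.65/5)² = 2.5281, q_2* = 133.3432.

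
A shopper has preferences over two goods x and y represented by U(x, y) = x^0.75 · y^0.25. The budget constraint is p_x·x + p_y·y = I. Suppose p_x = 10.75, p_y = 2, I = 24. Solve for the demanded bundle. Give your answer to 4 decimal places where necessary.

The MRS is 3·y/x. Set MRS = p_x/p_y.
Rearranging, p_y·y = (1/3)·p_x·x. Substituting into the budget gives p_x·x·(1 + (1/3)) = I.
Demand: x*(p_x,p_y,I) = 0.75·I/p_x and y* = 0.25·I/p_y.
At p_x=10.75, p_y=2, I=24: x* = 0.75·24/10.75 = 1.6744, y* = 3.

x* = 1.6744, y* = 3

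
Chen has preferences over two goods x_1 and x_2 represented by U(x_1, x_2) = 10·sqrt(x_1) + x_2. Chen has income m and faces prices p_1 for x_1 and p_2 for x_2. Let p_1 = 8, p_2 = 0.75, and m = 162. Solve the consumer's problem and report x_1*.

Set MRS = p_1/p_2: 5·x_1^(−1/2) = p_1/p_2.
Thus x_1* = (5·p_2/p_1)² — independent of m — with the rest of income spent on x_2.
Plugging in: x_1* = (5·0.75/8)² = 0.2197.

x_1* = 0.2197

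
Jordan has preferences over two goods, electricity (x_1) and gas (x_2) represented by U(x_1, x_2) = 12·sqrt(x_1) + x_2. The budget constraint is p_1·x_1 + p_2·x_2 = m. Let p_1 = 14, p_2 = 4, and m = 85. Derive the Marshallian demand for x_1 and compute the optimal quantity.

MU_x_1 = 6/√x_1, MU_x_2 = 1. Tangency: 6/√x_1 = p_1/p_2.
Solve: √x_1 = 6·p_2/p_1, so x_1*(p_1,p_2) = (6·p_2/p_1)², and x_2* = (m − p_1·x_1*)/p_2.
Plugging in: x_1* = (6·4/14)² = 2.9388.

x_1* = 2.9388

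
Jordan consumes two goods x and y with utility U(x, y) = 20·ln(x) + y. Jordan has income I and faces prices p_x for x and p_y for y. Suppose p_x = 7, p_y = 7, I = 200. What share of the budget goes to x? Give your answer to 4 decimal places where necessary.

Set MRS = p_x/p_y: (20/x)/1 = p_x/p_y.
So x*(p_x,p_y) = 20·p_y/p_x, independent of income; and y* = (I − 20·p_y)/p_y.
At the given prices: x* = 20·7/7 = 20, and y* = 8.5714.
Expenditure on x: 7·20 = 140; share = 0.7.

share on x = 0.7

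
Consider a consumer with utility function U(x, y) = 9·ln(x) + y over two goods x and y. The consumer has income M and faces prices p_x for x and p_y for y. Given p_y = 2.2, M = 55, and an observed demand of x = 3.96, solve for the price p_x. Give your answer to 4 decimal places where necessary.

MU_x = 9/x, MU_y = 1. Tangency: 9/x = p_x/p_y.
So x*(p_x,p_y) = 9·p_y/p_x, independent of income; and y* = (M − 9·p_y)/p_y.
Set x* = 3.96 in the demand function and solve for p_x: p_x = 5.

p_x = 5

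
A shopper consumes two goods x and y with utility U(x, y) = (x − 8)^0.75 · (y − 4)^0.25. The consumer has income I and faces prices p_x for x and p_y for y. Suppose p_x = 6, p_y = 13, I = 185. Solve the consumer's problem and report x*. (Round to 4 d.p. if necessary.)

x* = 18.625

This is Cobb-Douglas in (x−8, y−4): tangency gives 0.75·p_y·(y−4) = 0.25·p_x·(x−8).
After buying the subsistence bundle (8, 4), a share 0.75 of the remaining income goes to x: x* = 8 + 0.75·(I − 8p_x − 4p_y)/p_x.
Discretionary income = 185 − 8·6 − 4·13 = 85; x* = 8 + 0.75·85/6 = 18.625.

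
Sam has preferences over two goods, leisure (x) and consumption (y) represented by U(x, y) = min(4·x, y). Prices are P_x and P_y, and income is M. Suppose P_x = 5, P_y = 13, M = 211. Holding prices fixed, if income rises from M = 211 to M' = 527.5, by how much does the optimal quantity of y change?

Δy* = 22.2105

With perfect complements, no substitution: consume in ratio x:y = 1:4.
Budget: P_x·x + P_y·4·x = M, so (P_x + 4·P_y)·x = M.
Demand: x*(P_x,P_y,M) = M/(P_x + 4·P_y), y* = 4·M/(P_x + 4·P_y).
Here 5 + 4·13 = 57, giving y* = 14.807.
At M' = 527.5: y* = 37.0175. Change: 37.0175 − 14.807 = 22.2105.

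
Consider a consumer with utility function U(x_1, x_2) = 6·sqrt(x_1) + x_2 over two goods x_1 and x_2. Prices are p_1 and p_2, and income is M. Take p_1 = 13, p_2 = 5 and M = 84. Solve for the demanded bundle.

Set MRS = p_1/p_2: 3·x_1^(−1/2) = p_1/p_2.
Thus x_1* = (3·p_2/p_1)² — independent of M — with the rest of income spent on x_2.
Plugging in: x_1* = (3·5/13)² = 1.3314, x_2* = 13.3385.

x_1* = 1.3314, x_2* = 13.3385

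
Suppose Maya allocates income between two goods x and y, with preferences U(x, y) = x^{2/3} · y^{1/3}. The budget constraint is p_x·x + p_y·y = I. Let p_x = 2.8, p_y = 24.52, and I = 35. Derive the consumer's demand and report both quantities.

x* = 8.3333, y* = 0.4758

MU_x/MU_y = (2/3·y)/(1/3·x); tangency sets this equal to p_x/p_y.
Rearranging, p_y·y = (1/2)·p_x·x. Substituting into the budget gives p_x·x·(1 + (1/2)) = I.
Demand: x*(p_x,p_y,I) = 2/3·I/p_x and y* = 1/3·I/p_y.
At p_x=2.8, p_y=24.52, I=35: x* = 2/3·35/2.8 = 8.3333, y* = 0.4758.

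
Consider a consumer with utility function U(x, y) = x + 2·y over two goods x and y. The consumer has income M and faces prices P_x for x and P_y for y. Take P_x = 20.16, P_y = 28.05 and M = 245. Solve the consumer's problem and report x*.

x* = 0

Perfect substitutes: compare marginal utility per dollar. 1/P_x vs 2/P_y → 0.0496 vs 0.0713.
y gives more utility per dollar, so spend all income on y: y* = M/P_y, x* = 0.
Numerically: x* = 0, y* = 8.7344.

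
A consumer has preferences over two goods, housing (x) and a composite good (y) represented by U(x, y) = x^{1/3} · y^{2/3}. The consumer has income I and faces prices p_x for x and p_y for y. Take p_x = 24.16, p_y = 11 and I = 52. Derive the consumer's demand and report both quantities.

x* = 0.7174, y* = 3.1515

Demand: x*(p_x,p_y,I) = 1/3·I/p_x and y* = 2/3·I/p_y.
At p_x=24.16, p_y=11, I=52: x* = 1/3·52/24.16 = 0.7174, y* = 3.1515.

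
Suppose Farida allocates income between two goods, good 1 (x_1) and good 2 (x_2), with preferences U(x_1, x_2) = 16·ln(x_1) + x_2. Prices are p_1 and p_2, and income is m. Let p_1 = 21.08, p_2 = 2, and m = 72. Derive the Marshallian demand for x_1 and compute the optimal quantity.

Set MRS = p_1/p_2: (16/x_1)/1 = p_1/p_2.
So x_1*(p_1,p_2) = 16·p_2/p_1, independent of income; and x_2* = (m − 16·p_2)/p_2.
At the given prices: x_1* = 16·2/21.08 = 1.518.

x_1* = 1.518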